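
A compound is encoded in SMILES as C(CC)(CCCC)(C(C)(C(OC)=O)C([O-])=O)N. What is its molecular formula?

C12H22NO4-

Heavy atoms from the SMILES: 12 C, 1 N, 4 O.
Implicit hydrogens by atom environment:
  4 × C: 3 H each → 12
  4 × C: 2 H each → 8
  4 × C: no H
  3 × O: no H
  1 × N: 2 H
  1 × O (charge -1): no H
  Total hydrogens = 22.
Net charge -1.
Molecular formula: C12H22NO4-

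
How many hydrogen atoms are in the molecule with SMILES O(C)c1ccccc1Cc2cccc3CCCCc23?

Hydrogens are implicit in SMILES; fill each atom to its normal valence:
  7 × C (aromatic): 1 H each → 7
  5 × C: 2 H each → 10
  5 × C (aromatic): no H
  1 × C: 3 H
  1 × O: no H
  Total hydrogens = 20.

20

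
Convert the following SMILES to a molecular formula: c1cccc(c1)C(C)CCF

C10H13F

Heavy atoms from the SMILES: 10 C, 1 F.
Implicit hydrogens by atom environment:
  5 × C (aromatic): 1 H each → 5
  2 × C: 2 H each → 4
  1 × C: 3 H
  1 × C: 1 H
  1 × C (aromatic): no H
  1 × F: no H
  Total hydrogens = 13.
Molecular formula: C10H13F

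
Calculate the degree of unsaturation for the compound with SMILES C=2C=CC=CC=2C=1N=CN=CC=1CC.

Molecular formula from the SMILES: C12H12N2.
DoU = (2C + 2 + N − H − X)/2 = (2·12 + 2 + 2 − 12 − 0)/2 = 16/2 = 8.
(Structurally: 2 ring(s) + 6 π bond(s) = 8.)

8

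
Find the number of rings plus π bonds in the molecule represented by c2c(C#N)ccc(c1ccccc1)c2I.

Molecular formula from the SMILES: C13H8IN.
DoU = (2C + 2 + N − H − X)/2 = (2·13 + 2 + 1 − 8 − 1)/2 = 20/2 = 10.
(Structurally: 2 ring(s) + 8 π bond(s) = 10.)

10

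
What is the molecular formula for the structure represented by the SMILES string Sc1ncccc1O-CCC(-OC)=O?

C9H11NO3S

Heavy atoms from the SMILES: 9 C, 1 N, 3 O, 1 S.
Implicit hydrogens by atom environment:
  3 × C (aromatic): 1 H each → 3
  3 × O: no H
  2 × C: 2 H each → 4
  2 × C (aromatic): no H
  1 × C: 3 H
  1 × C: no H
  1 × N (aromatic): no H
  1 × S: 1 H
  Total hydrogens = 11.
Molecular formula: C9H11NO3S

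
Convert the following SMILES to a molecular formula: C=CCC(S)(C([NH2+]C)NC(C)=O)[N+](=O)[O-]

Heavy atoms from the SMILES: 8 C, 3 N, 3 O, 1 S.
Implicit hydrogens by atom environment:
  2 × C: 3 H each → 6
  2 × C: 2 H each → 4
  2 × C: 1 H each → 2
  2 × C: no H
  2 × O: no H
  1 × N (charge +1): 2 H
  1 × N: 1 H
  1 × N (charge +1): no H
  1 × O (charge -1): no H
  1 × S: 1 H
  Total hydrogens = 16.
Net charge +1.
Molecular formula: C8H16N3O3S+

C8H16N3O3S+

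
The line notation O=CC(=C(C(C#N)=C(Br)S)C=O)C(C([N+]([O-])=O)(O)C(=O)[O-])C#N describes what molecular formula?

Heavy atoms from the SMILES: 1 Br, 11 C, 3 N, 7 O, 1 S.
Implicit hydrogens by atom environment:
  8 × C: no H
  4 × O: no H
  3 × C: 1 H each → 3
  2 × N: no H
  2 × O (charge -1): no H
  1 × Br: no H
  1 × N (charge +1): no H
  1 × O: 1 H
  1 × S: 1 H
  Total hydrogens = 5.
Net charge -1.
Molecular formula: C11H5BrN3O7S-

C11H5BrN3O7S-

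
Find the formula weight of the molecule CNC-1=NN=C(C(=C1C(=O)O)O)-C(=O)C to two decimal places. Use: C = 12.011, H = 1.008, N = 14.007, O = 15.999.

Molecular formula: C8H9N3O4.
M = 8×12.011 + 9×1.008 + 3×14.007 + 4×15.999 = 211.18 g/mol.

211.18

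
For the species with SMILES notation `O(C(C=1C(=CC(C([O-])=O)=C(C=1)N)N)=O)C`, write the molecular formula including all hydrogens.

C9H9N2O4-

Heavy atoms from the SMILES: 9 C, 2 N, 4 O.
Implicit hydrogens by atom environment:
  4 × C (aromatic): no H
  3 × O: no H
  2 × C (aromatic): 1 H each → 2
  2 × C: no H
  2 × N: 2 H each → 4
  1 × C: 3 H
  1 × O (charge -1): no H
  Total hydrogens = 9.
Net charge -1.
Molecular formula: C9H9N2O4-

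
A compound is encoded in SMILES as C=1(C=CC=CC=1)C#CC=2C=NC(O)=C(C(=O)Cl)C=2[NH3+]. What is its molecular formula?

Heavy atoms from the SMILES: 14 C, 1 Cl, 2 N, 2 O.
Implicit hydrogens by atom environment:
  6 × C (aromatic): 1 H each → 6
  5 × C (aromatic): no H
  3 × C: no H
  1 × Cl: no H
  1 × N (charge +1): 3 H
  1 × N (aromatic): no H
  1 × O: 1 H
  1 × O: no H
  Total hydrogens = 10.
Net charge +1.
Molecular formula: C14H10ClN2O2+

C14H10ClN2O2+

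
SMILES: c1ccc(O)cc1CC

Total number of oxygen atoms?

1

The symbol for oxygen appears 1 time in the SMILES.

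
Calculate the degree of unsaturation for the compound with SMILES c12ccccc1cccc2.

Molecular formula from the SMILES: C10H8.
DoU = (2C + 2 + N − H − X)/2 = (2·10 + 2 + 0 − 8 − 0)/2 = 14/2 = 7.
(Structurally: 2 ring(s) + 5 π bond(s) = 7.)

7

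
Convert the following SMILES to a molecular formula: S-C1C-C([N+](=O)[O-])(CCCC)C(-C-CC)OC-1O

C12H23NO4S

Heavy atoms from the SMILES: 12 C, 1 N, 4 O, 1 S.
Implicit hydrogens by atom environment:
  6 × C: 2 H each → 12
  3 × C: 1 H each → 3
  2 × C: 3 H each → 6
  2 × O: no H
  1 × C: no H
  1 × N (charge +1): no H
  1 × O: 1 H
  1 × O (charge -1): no H
  1 × S: 1 H
  Total hydrogens = 23.
Molecular formula: C12H23NO4S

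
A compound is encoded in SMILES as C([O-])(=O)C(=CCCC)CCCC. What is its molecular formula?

C10H17O2-

Heavy atoms from the SMILES: 10 C, 2 O.
Implicit hydrogens by atom environment:
  5 × C: 2 H each → 10
  2 × C: 3 H each → 6
  2 × C: no H
  1 × C: 1 H
  1 × O: no H
  1 × O (charge -1): no H
  Total hydrogens = 17.
Net charge -1.
Molecular formula: C10H17O2-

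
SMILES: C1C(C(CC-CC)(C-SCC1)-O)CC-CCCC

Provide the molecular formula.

Heavy atoms from the SMILES: 16 C, 1 O, 1 S.
Implicit hydrogens by atom environment:
  12 × C: 2 H each → 24
  2 × C: 3 H each → 6
  1 × C: 1 H
  1 × C: no H
  1 × O: 1 H
  1 × S: no H
  Total hydrogens = 32.
Molecular formula: C16H32OS

C16H32OS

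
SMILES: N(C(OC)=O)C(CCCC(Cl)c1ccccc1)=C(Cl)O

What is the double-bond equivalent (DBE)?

Molecular formula from the SMILES: C14H17Cl2NO3.
DoU = (2C + 2 + N − H − X)/2 = (2·14 + 2 + 1 − 17 − 2)/2 = 12/2 = 6.
(Structurally: 1 ring(s) + 5 π bond(s) = 6.)

6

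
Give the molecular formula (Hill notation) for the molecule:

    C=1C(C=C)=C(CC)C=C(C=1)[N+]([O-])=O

Heavy atoms from the SMILES: 10 C, 1 N, 2 O.
Implicit hydrogens by atom environment:
  3 × C (aromatic): 1 H each → 3
  3 × C (aromatic): no H
  2 × C: 2 H each → 4
  1 × C: 3 H
  1 × C: 1 H
  1 × N (charge +1): no H
  1 × O: no H
  1 × O (charge -1): no H
  Total hydrogens = 11.
Molecular formula: C10H11NO2

C10H11NO2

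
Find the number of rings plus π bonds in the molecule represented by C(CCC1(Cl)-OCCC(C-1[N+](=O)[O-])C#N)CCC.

Molecular formula from the SMILES: C12H19ClN2O3.
DoU = (2C + 2 + N − H − X)/2 = (2·12 + 2 + 2 − 19 − 1)/2 = 8/2 = 4.
(Structurally: 1 ring(s) + 3 π bond(s) = 4.)

4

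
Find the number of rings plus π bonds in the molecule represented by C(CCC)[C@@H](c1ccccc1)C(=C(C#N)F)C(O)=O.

Molecular formula from the SMILES: C15H16FNO2.
DoU = (2C + 2 + N − H − X)/2 = (2·15 + 2 + 1 − 16 − 1)/2 = 16/2 = 8.
(Structurally: 1 ring(s) + 7 π bond(s) = 8.)

8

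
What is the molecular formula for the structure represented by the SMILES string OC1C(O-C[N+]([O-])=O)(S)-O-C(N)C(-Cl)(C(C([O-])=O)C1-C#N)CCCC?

Heavy atoms from the SMILES: 13 C, 1 Cl, 3 N, 7 O, 1 S.
Implicit hydrogens by atom environment:
  4 × C: 2 H each → 8
  4 × C: 1 H each → 4
  4 × C: no H
  4 × O: no H
  2 × O (charge -1): no H
  1 × C: 3 H
  1 × Cl: no H
  1 × N: 2 H
  1 × N: no H
  1 × N (charge +1): no H
  1 × O: 1 H
  1 × S: 1 H
  Total hydrogens = 19.
Net charge -1.
Molecular formula: C13H19ClN3O7S-

C13H19ClN3O7S-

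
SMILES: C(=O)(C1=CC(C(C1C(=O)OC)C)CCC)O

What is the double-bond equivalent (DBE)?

Molecular formula from the SMILES: C12H18O4.
DoU = (2C + 2 + N − H − X)/2 = (2·12 + 2 + 0 − 18 − 0)/2 = 8/2 = 4.
(Structurally: 1 ring(s) + 3 π bond(s) = 4.)

4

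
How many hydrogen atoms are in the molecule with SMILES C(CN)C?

Hydrogens are implicit in SMILES; fill each atom to its normal valence:
  2 × C: 2 H each → 4
  1 × C: 3 H
  1 × N: 2 H
  Total hydrogens = 9.

9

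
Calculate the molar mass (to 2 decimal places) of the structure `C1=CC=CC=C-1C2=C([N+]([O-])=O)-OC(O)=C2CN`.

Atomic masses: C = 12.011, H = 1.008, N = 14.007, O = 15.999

Molecular formula: C11H10N2O4.
M = 11×12.011 + 10×1.008 + 2×14.007 + 4×15.999 = 234.21 g/mol.

234.21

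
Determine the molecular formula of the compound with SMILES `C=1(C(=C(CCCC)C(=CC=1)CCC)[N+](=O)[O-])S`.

Heavy atoms from the SMILES: 13 C, 1 N, 2 O, 1 S.
Implicit hydrogens by atom environment:
  5 × C: 2 H each → 10
  4 × C (aromatic): no H
  2 × C: 3 H each → 6
  2 × C (aromatic): 1 H each → 2
  1 × N (charge +1): no H
  1 × O: no H
  1 × O (charge -1): no H
  1 × S: 1 H
  Total hydrogens = 19.
Molecular formula: C13H19NO2S

C13H19NO2S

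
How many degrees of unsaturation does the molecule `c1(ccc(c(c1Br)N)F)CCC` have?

4

Molecular formula from the SMILES: C9H11BrFN.
DoU = (2C + 2 + N − H − X)/2 = (2·9 + 2 + 1 − 11 − 2)/2 = 8/2 = 4.
(Structurally: 1 ring(s) + 3 π bond(s) = 4.)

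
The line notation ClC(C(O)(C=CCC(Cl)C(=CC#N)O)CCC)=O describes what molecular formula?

C12H15Cl2NO3

Heavy atoms from the SMILES: 12 C, 2 Cl, 1 N, 3 O.
Implicit hydrogens by atom environment:
  4 × C: 1 H each → 4
  4 × C: no H
  3 × C: 2 H each → 6
  2 × Cl: no H
  2 × O: 1 H each → 2
  1 × C: 3 H
  1 × N: no H
  1 × O: no H
  Total hydrogens = 15.
Molecular formula: C12H15Cl2NO3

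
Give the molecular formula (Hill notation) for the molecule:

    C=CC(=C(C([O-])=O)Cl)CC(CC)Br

Heavy atoms from the SMILES: 1 Br, 9 C, 1 Cl, 2 O.
Implicit hydrogens by atom environment:
  3 × C: 2 H each → 6
  3 × C: no H
  2 × C: 1 H each → 2
  1 × Br: no H
  1 × C: 3 H
  1 × Cl: no H
  1 × O: no H
  1 × O (charge -1): no H
  Total hydrogens = 11.
Net charge -1.
Molecular formula: C9H11BrClO2-

C9H11BrClO2-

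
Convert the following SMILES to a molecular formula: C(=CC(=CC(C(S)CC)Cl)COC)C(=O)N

Heavy atoms from the SMILES: 11 C, 1 Cl, 1 N, 2 O, 1 S.
Implicit hydrogens by atom environment:
  5 × C: 1 H each → 5
  2 × C: 3 H each → 6
  2 × C: 2 H each → 4
  2 × C: no H
  2 × O: no H
  1 × Cl: no H
  1 × N: 2 H
  1 × S: 1 H
  Total hydrogens = 18.
Molecular formula: C11H18ClNO2S

C11H18ClNO2S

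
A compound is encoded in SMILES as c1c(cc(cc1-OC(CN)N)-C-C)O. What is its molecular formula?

Heavy atoms from the SMILES: 10 C, 2 N, 2 O.
Implicit hydrogens by atom environment:
  3 × C (aromatic): 1 H each → 3
  3 × C (aromatic): no H
  2 × C: 2 H each → 4
  2 × N: 2 H each → 4
  1 × C: 3 H
  1 × C: 1 H
  1 × O: 1 H
  1 × O: no H
  Total hydrogens = 16.
Molecular formula: C10H16N2O2

C10H16N2O2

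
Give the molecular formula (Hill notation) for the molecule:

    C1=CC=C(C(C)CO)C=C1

Heavy atoms from the SMILES: 9 C, 1 O.
Implicit hydrogens by atom environment:
  5 × C (aromatic): 1 H each → 5
  1 × C: 3 H
  1 × C: 2 H
  1 × C: 1 H
  1 × C (aromatic): no H
  1 × O: 1 H
  Total hydrogens = 12.
Molecular formula: C9H12O

C9H12O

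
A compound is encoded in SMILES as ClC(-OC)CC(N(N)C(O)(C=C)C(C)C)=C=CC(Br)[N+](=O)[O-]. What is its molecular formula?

C13H21BrClN3O4

Heavy atoms from the SMILES: 1 Br, 13 C, 1 Cl, 3 N, 4 O.
Implicit hydrogens by atom environment:
  5 × C: 1 H each → 5
  3 × C: 3 H each → 9
  3 × C: no H
  2 × C: 2 H each → 4
  2 × O: no H
  1 × Br: no H
  1 × Cl: no H
  1 × N: 2 H
  1 × N: no H
  1 × N (charge +1): no H
  1 × O: 1 H
  1 × O (charge -1): no H
  Total hydrogens = 21.
Molecular formula: C13H21BrClN3O4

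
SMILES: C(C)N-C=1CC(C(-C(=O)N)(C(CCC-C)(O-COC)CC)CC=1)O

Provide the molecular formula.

C18H34N2O4

Heavy atoms from the SMILES: 18 C, 2 N, 4 O.
Implicit hydrogens by atom environment:
  8 × C: 2 H each → 16
  4 × C: 3 H each → 12
  4 × C: no H
  3 × O: no H
  2 × C: 1 H each → 2
  1 × N: 2 H
  1 × N: 1 H
  1 × O: 1 H
  Total hydrogens = 34.
Molecular formula: C18H34N2O4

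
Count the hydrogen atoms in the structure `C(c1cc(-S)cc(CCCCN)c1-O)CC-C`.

23

Hydrogens are implicit in SMILES; fill each atom to its normal valence:
  7 × C: 2 H each → 14
  4 × C (aromatic): no H
  2 × C (aromatic): 1 H each → 2
  1 × C: 3 H
  1 × N: 2 H
  1 × O: 1 H
  1 × S: 1 H
  Total hydrogens = 23.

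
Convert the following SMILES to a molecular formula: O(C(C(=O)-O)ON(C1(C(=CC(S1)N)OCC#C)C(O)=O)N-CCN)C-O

C13H20N4O8S

Heavy atoms from the SMILES: 13 C, 4 N, 8 O, 1 S.
Implicit hydrogens by atom environment:
  5 × C: no H
  5 × O: no H
  4 × C: 2 H each → 8
  4 × C: 1 H each → 4
  3 × O: 1 H each → 3
  2 × N: 2 H each → 4
  1 × N: 1 H
  1 × N: no H
  1 × S: no H
  Total hydrogens = 20.
Molecular formula: C13H20N4O8S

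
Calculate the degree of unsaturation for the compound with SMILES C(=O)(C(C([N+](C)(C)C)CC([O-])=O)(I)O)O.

2

Molecular formula from the SMILES: C8H14INO5.
DoU = (2C + 2 + N − H − X)/2 = (2·8 + 2 + 1 − 14 − 1)/2 = 4/2 = 2.
(Structurally: 0 ring(s) + 2 π bond(s) = 2.)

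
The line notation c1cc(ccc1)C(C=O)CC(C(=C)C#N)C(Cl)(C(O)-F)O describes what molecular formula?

Heavy atoms from the SMILES: 15 C, 1 Cl, 1 F, 1 N, 3 O.
Implicit hydrogens by atom environment:
  5 × C (aromatic): 1 H each → 5
  4 × C: 1 H each → 4
  3 × C: no H
  2 × C: 2 H each → 4
  2 × O: 1 H each → 2
  1 × C (aromatic): no H
  1 × Cl: no H
  1 × F: no H
  1 × N: no H
  1 × O: no H
  Total hydrogens = 15.
Molecular formula: C15H15ClFNO3

C15H15ClFNO3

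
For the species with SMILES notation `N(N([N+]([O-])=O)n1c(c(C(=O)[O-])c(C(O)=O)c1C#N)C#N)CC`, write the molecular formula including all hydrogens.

Heavy atoms from the SMILES: 10 C, 6 N, 6 O.
Implicit hydrogens by atom environment:
  4 × C (aromatic): no H
  4 × C: no H
  3 × N: no H
  3 × O: no H
  2 × O (charge -1): no H
  1 × C: 3 H
  1 × C: 2 H
  1 × N: 1 H
  1 × N (aromatic): no H
  1 × N (charge +1): no H
  1 × O: 1 H
  Total hydrogens = 7.
Net charge -1.
Molecular formula: C10H7N6O6-

C10H7N6O6-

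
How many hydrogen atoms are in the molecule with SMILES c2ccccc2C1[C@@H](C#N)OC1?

9

Hydrogens are implicit in SMILES; fill each atom to its normal valence:
  5 × C (aromatic): 1 H each → 5
  2 × C: 1 H each → 2
  1 × C: 2 H
  1 × C: no H
  1 × C (aromatic): no H
  1 × N: no H
  1 × O: no H
  Total hydrogens = 9.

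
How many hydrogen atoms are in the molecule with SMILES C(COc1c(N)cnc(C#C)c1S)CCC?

16

Hydrogens are implicit in SMILES; fill each atom to its normal valence:
  4 × C: 2 H each → 8
  4 × C (aromatic): no H
  1 × C: 3 H
  1 × C (aromatic): 1 H
  1 × C: 1 H
  1 × C: no H
  1 × N: 2 H
  1 × N (aromatic): no H
  1 × O: no H
  1 × S: 1 H
  Total hydrogens = 16.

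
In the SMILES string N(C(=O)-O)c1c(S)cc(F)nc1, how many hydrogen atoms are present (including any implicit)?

Hydrogens are implicit in SMILES; fill each atom to its normal valence:
  3 × C (aromatic): no H
  2 × C (aromatic): 1 H each → 2
  1 × C: no H
  1 × F: no H
  1 × N: 1 H
  1 × N (aromatic): no H
  1 × O: 1 H
  1 × O: no H
  1 × S: 1 H
  Total hydrogens = 5.

5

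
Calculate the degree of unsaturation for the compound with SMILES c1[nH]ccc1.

3

Molecular formula from the SMILES: C4H5N.
DoU = (2C + 2 + N − H − X)/2 = (2·4 + 2 + 1 − 5 − 0)/2 = 6/2 = 3.
(Structurally: 1 ring(s) + 2 π bond(s) = 3.)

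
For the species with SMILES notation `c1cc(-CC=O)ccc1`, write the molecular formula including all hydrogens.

C8H8O

Heavy atoms from the SMILES: 8 C, 1 O.
Implicit hydrogens by atom environment:
  5 × C (aromatic): 1 H each → 5
  1 × C: 2 H
  1 × C: 1 H
  1 × C (aromatic): no H
  1 × O: no H
  Total hydrogens = 8.
Molecular formula: C8H8O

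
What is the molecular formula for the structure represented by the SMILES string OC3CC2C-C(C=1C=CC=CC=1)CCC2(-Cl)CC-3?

C16H21ClO

Heavy atoms from the SMILES: 16 C, 1 Cl, 1 O.
Implicit hydrogens by atom environment:
  6 × C: 2 H each → 12
  5 × C (aromatic): 1 H each → 5
  3 × C: 1 H each → 3
  1 × C: no H
  1 × C (aromatic): no H
  1 × Cl: no H
  1 × O: 1 H
  Total hydrogens = 21.
Molecular formula: C16H21ClO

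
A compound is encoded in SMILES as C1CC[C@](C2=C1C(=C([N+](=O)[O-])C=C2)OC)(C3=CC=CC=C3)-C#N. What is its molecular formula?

Heavy atoms from the SMILES: 18 C, 2 N, 3 O.
Implicit hydrogens by atom environment:
  7 × C (aromatic): 1 H each → 7
  5 × C (aromatic): no H
  3 × C: 2 H each → 6
  2 × C: no H
  2 × O: no H
  1 × C: 3 H
  1 × N (charge +1): no H
  1 × N: no H
  1 × O (charge -1): no H
  Total hydrogens = 16.
Molecular formula: C18H16N2O3

C18H16N2O3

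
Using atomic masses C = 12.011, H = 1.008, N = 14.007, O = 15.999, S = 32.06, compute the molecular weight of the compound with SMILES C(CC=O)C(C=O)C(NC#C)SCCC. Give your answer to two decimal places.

227.32

Molecular formula: C11H17NO2S.
M = 11×12.011 + 17×1.008 + 1×14.007 + 2×15.999 + 1×32.06 = 227.32 g/mol.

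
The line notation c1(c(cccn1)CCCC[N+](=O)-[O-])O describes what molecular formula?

Heavy atoms from the SMILES: 9 C, 2 N, 3 O.
Implicit hydrogens by atom environment:
  4 × C: 2 H each → 8
  3 × C (aromatic): 1 H each → 3
  2 × C (aromatic): no H
  1 × N (aromatic): no H
  1 × N (charge +1): no H
  1 × O: 1 H
  1 × O: no H
  1 × O (charge -1): no H
  Total hydrogens = 12.
Molecular formula: C9H12N2O3

C9H12N2O3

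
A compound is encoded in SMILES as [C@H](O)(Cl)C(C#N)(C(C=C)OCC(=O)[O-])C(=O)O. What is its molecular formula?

C9H9ClNO6-

Heavy atoms from the SMILES: 9 C, 1 Cl, 1 N, 6 O.
Implicit hydrogens by atom environment:
  4 × C: no H
  3 × C: 1 H each → 3
  3 × O: no H
  2 × C: 2 H each → 4
  2 × O: 1 H each → 2
  1 × Cl: no H
  1 × N: no H
  1 × O (charge -1): no H
  Total hydrogens = 9.
Net charge -1.
Molecular formula: C9H9ClNO6-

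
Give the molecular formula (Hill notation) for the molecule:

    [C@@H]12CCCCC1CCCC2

C10H18

Heavy atoms from the SMILES: 10 C.
Implicit hydrogens by atom environment:
  8 × C: 2 H each → 16
  2 × C: 1 H each → 2
  Total hydrogens = 18.
Molecular formula: C10H18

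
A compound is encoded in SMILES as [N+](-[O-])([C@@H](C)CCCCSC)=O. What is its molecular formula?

C7H15NO2S

Heavy atoms from the SMILES: 7 C, 1 N, 2 O, 1 S.
Implicit hydrogens by atom environment:
  4 × C: 2 H each → 8
  2 × C: 3 H each → 6
  1 × C: 1 H
  1 × N (charge +1): no H
  1 × O: no H
  1 × O (charge -1): no H
  1 × S: no H
  Total hydrogens = 15.
Molecular formula: C7H15NO2S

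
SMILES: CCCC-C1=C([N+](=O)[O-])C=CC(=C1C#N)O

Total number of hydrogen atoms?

Hydrogens are implicit in SMILES; fill each atom to its normal valence:
  4 × C (aromatic): no H
  3 × C: 2 H each → 6
  2 × C (aromatic): 1 H each → 2
  1 × C: 3 H
  1 × C: no H
  1 × N (charge +1): no H
  1 × N: no H
  1 × O: 1 H
  1 × O: no H
  1 × O (charge -1): no H
  Total hydrogens = 12.

12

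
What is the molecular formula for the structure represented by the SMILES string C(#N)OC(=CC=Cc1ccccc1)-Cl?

Heavy atoms from the SMILES: 11 C, 1 Cl, 1 N, 1 O.
Implicit hydrogens by atom environment:
  5 × C (aromatic): 1 H each → 5
  3 × C: 1 H each → 3
  2 × C: no H
  1 × C (aromatic): no H
  1 × Cl: no H
  1 × N: no H
  1 × O: no H
  Total hydrogens = 8.
Molecular formula: C11H8ClNO

C11H8ClNO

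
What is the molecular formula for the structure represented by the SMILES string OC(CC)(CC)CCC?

Heavy atoms from the SMILES: 8 C, 1 O.
Implicit hydrogens by atom environment:
  4 × C: 2 H each → 8
  3 × C: 3 H each → 9
  1 × C: no H
  1 × O: 1 H
  Total hydrogens = 18.
Molecular formula: C8H18O

C8H18O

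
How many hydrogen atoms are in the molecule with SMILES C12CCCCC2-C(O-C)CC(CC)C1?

24

Hydrogens are implicit in SMILES; fill each atom to its normal valence:
  7 × C: 2 H each → 14
  4 × C: 1 H each → 4
  2 × C: 3 H each → 6
  1 × O: no H
  Total hydrogens = 24.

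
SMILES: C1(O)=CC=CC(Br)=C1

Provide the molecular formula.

Heavy atoms from the SMILES: 1 Br, 6 C, 1 O.
Implicit hydrogens by atom environment:
  4 × C (aromatic): 1 H each → 4
  2 × C (aromatic): no H
  1 × Br: no H
  1 × O: 1 H
  Total hydrogens = 5.
Molecular formula: C6H5BrO

C6H5BrO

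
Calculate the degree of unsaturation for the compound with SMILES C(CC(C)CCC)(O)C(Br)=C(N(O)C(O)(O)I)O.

Molecular formula from the SMILES: C10H19BrINO5.
DoU = (2C + 2 + N − H − X)/2 = (2·10 + 2 + 1 − 19 − 2)/2 = 2/2 = 1.
(Structurally: 0 ring(s) + 1 π bond(s) = 1.)

1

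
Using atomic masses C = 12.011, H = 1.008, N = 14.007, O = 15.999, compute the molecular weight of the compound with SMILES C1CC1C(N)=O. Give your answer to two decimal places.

85.11

Molecular formula: C4H7NO.
M = 4×12.011 + 7×1.008 + 1×14.007 + 1×15.999 = 85.11 g/mol.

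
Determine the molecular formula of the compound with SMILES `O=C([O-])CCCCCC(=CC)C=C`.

C11H17O2-

Heavy atoms from the SMILES: 11 C, 2 O.
Implicit hydrogens by atom environment:
  6 × C: 2 H each → 12
  2 × C: 1 H each → 2
  2 × C: no H
  1 × C: 3 H
  1 × O: no H
  1 × O (charge -1): no H
  Total hydrogens = 17.
Net charge -1.
Molecular formula: C11H17O2-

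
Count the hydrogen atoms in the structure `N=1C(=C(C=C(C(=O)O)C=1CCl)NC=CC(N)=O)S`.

10

Hydrogens are implicit in SMILES; fill each atom to its normal valence:
  4 × C (aromatic): no H
  2 × C: 1 H each → 2
  2 × C: no H
  2 × O: no H
  1 × C: 2 H
  1 × C (aromatic): 1 H
  1 × Cl: no H
  1 × N: 2 H
  1 × N: 1 H
  1 × N (aromatic): no H
  1 × O: 1 H
  1 × S: 1 H
  Total hydrogens = 10.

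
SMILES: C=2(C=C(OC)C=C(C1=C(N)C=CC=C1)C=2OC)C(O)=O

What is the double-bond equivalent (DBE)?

Molecular formula from the SMILES: C15H15NO4.
DoU = (2C + 2 + N − H − X)/2 = (2·15 + 2 + 1 − 15 − 0)/2 = 18/2 = 9.
(Structurally: 2 ring(s) + 7 π bond(s) = 9.)

9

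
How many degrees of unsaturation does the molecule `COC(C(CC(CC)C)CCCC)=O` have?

1

Molecular formula from the SMILES: C12H24O2.
DoU = (2C + 2 + N − H − X)/2 = (2·12 + 2 + 0 − 24 − 0)/2 = 2/2 = 1.
(Structurally: 0 ring(s) + 1 π bond(s) = 1.)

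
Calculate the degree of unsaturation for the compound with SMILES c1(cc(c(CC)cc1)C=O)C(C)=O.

Molecular formula from the SMILES: C11H12O2.
DoU = (2C + 2 + N − H − X)/2 = (2·11 + 2 + 0 − 12 − 0)/2 = 12/2 = 6.
(Structurally: 1 ring(s) + 5 π bond(s) = 6.)

6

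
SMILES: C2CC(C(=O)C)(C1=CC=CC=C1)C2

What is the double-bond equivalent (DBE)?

Molecular formula from the SMILES: C12H14O.
DoU = (2C + 2 + N − H − X)/2 = (2·12 + 2 + 0 − 14 − 0)/2 = 12/2 = 6.
(Structurally: 2 ring(s) + 4 π bond(s) = 6.)

6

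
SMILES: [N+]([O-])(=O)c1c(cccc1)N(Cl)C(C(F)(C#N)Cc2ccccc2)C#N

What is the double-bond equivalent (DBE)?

13

Molecular formula from the SMILES: C17H12ClFN4O2.
DoU = (2C + 2 + N − H − X)/2 = (2·17 + 2 + 4 − 12 − 2)/2 = 26/2 = 13.
(Structurally: 2 ring(s) + 11 π bond(s) = 13.)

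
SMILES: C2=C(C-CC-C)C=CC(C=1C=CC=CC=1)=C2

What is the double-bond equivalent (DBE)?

8

Molecular formula from the SMILES: C16H18.
DoU = (2C + 2 + N − H − X)/2 = (2·16 + 2 + 0 − 18 − 0)/2 = 16/2 = 8.
(Structurally: 2 ring(s) + 6 π bond(s) = 8.)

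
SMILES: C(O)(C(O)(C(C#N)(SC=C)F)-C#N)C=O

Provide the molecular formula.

C8H7FN2O3S

Heavy atoms from the SMILES: 8 C, 1 F, 2 N, 3 O, 1 S.
Implicit hydrogens by atom environment:
  4 × C: no H
  3 × C: 1 H each → 3
  2 × N: no H
  2 × O: 1 H each → 2
  1 × C: 2 H
  1 × F: no H
  1 × O: no H
  1 × S: no H
  Total hydrogens = 7.
Molecular formula: C8H7FN2O3S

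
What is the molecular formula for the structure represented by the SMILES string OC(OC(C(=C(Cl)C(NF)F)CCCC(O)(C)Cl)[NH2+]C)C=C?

C13H23Cl2F2N2O3+

Heavy atoms from the SMILES: 13 C, 2 Cl, 2 F, 2 N, 3 O.
Implicit hydrogens by atom environment:
  4 × C: 2 H each → 8
  4 × C: 1 H each → 4
  3 × C: no H
  2 × C: 3 H each → 6
  2 × Cl: no H
  2 × F: no H
  2 × O: 1 H each → 2
  1 × N (charge +1): 2 H
  1 × N: 1 H
  1 × O: no H
  Total hydrogens = 23.
Net charge +1.
Molecular formula: C13H23Cl2F2N2O3+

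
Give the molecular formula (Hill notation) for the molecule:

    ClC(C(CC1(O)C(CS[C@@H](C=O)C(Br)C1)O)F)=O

C10H13BrClFO4S

Heavy atoms from the SMILES: 1 Br, 10 C, 1 Cl, 1 F, 4 O, 1 S.
Implicit hydrogens by atom environment:
  5 × C: 1 H each → 5
  3 × C: 2 H each → 6
  2 × C: no H
  2 × O: 1 H each → 2
  2 × O: no H
  1 × Br: no H
  1 × Cl: no H
  1 × F: no H
  1 × S: no H
  Total hydrogens = 13.
Molecular formula: C10H13BrClFO4S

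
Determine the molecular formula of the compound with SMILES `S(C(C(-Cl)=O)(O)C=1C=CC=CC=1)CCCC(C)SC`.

Heavy atoms from the SMILES: 14 C, 1 Cl, 2 O, 2 S.
Implicit hydrogens by atom environment:
  5 × C (aromatic): 1 H each → 5
  3 × C: 2 H each → 6
  2 × C: 3 H each → 6
  2 × C: no H
  2 × S: no H
  1 × C: 1 H
  1 × C (aromatic): no H
  1 × Cl: no H
  1 × O: 1 H
  1 × O: no H
  Total hydrogens = 19.
Molecular formula: C14H19ClO2S2

C14H19ClO2S2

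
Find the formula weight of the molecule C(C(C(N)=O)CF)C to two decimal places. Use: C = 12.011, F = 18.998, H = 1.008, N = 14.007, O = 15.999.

Molecular formula: C5H10FNO.
M = 5×12.011 + 1×18.998 + 10×1.008 + 1×14.007 + 1×15.999 = 119.14 g/mol.

119.14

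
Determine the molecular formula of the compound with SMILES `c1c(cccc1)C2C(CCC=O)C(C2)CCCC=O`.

Heavy atoms from the SMILES: 17 C, 2 O.
Implicit hydrogens by atom environment:
  6 × C: 2 H each → 12
  5 × C: 1 H each → 5
  5 × C (aromatic): 1 H each → 5
  2 × O: no H
  1 × C (aromatic): no H
  Total hydrogens = 22.
Molecular formula: C17H22O2

C17H22O2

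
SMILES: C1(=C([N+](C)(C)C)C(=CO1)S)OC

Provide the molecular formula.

C8H14NO2S+

Heavy atoms from the SMILES: 8 C, 1 N, 2 O, 1 S.
Implicit hydrogens by atom environment:
  4 × C: 3 H each → 12
  3 × C (aromatic): no H
  1 × C (aromatic): 1 H
  1 × N (charge +1): no H
  1 × O (aromatic): no H
  1 × O: no H
  1 × S: 1 H
  Total hydrogens = 14.
Net charge +1.
Molecular formula: C8H14NO2S+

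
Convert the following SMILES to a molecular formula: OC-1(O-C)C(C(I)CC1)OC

C7H13IO3

Heavy atoms from the SMILES: 7 C, 1 I, 3 O.
Implicit hydrogens by atom environment:
  2 × C: 3 H each → 6
  2 × C: 2 H each → 4
  2 × C: 1 H each → 2
  2 × O: no H
  1 × C: no H
  1 × I: no H
  1 × O: 1 H
  Total hydrogens = 13.
Molecular formula: C7H13IO3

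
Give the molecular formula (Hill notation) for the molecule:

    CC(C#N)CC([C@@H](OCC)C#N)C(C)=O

Heavy atoms from the SMILES: 11 C, 2 N, 2 O.
Implicit hydrogens by atom environment:
  3 × C: 3 H each → 9
  3 × C: 1 H each → 3
  3 × C: no H
  2 × C: 2 H each → 4
  2 × N: no H
  2 × O: no H
  Total hydrogens = 16.
Molecular formula: C11H16N2O2

C11H16N2O2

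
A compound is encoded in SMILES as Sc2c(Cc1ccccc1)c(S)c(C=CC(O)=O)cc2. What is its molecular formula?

Heavy atoms from the SMILES: 16 C, 2 O, 2 S.
Implicit hydrogens by atom environment:
  7 × C (aromatic): 1 H each → 7
  5 × C (aromatic): no H
  2 × C: 1 H each → 2
  2 × S: 1 H each → 2
  1 × C: 2 H
  1 × C: no H
  1 × O: 1 H
  1 × O: no H
  Total hydrogens = 14.
Molecular formula: C16H14O2S2

C16H14O2S2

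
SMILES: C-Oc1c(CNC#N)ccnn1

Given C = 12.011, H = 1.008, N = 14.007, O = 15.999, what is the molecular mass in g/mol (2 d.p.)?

Molecular formula: C7H8N4O.
M = 7×12.011 + 8×1.008 + 4×14.007 + 1×15.999 = 164.17 g/mol.

164.17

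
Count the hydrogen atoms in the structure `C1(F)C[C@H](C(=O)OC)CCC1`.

Hydrogens are implicit in SMILES; fill each atom to its normal valence:
  4 × C: 2 H each → 8
  2 × C: 1 H each → 2
  2 × O: no H
  1 × C: 3 H
  1 × C: no H
  1 × F: no H
  Total hydrogens = 13.

13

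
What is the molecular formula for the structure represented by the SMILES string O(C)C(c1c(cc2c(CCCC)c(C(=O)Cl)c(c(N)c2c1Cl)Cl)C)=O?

Heavy atoms from the SMILES: 18 C, 3 Cl, 1 N, 3 O.
Implicit hydrogens by atom environment:
  9 × C (aromatic): no H
  3 × C: 3 H each → 9
  3 × C: 2 H each → 6
  3 × Cl: no H
  3 × O: no H
  2 × C: no H
  1 × C (aromatic): 1 H
  1 × N: 2 H
  Total hydrogens = 18.
Molecular formula: C18H18Cl3NO3

C18H18Cl3NO3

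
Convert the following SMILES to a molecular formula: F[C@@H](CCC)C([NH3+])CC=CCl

C8H16ClFN+

Heavy atoms from the SMILES: 8 C, 1 Cl, 1 F, 1 N.
Implicit hydrogens by atom environment:
  4 × C: 1 H each → 4
  3 × C: 2 H each → 6
  1 × C: 3 H
  1 × Cl: no H
  1 × F: no H
  1 × N (charge +1): 3 H
  Total hydrogens = 16.
Net charge +1.
Molecular formula: C8H16ClFN+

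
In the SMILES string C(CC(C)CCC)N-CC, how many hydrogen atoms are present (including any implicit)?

Hydrogens are implicit in SMILES; fill each atom to its normal valence:
  5 × C: 2 H each → 10
  3 × C: 3 H each → 9
  1 × C: 1 H
  1 × N: 1 H
  Total hydrogens = 21.

21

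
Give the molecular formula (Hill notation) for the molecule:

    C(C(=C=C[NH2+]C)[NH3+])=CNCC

[C8H17N3]2+

Heavy atoms from the SMILES: 8 C, 3 N.
Implicit hydrogens by atom environment:
  3 × C: 1 H each → 3
  2 × C: 3 H each → 6
  2 × C: no H
  1 × C: 2 H
  1 × N (charge +1): 3 H
  1 × N (charge +1): 2 H
  1 × N: 1 H
  Total hydrogens = 17.
Net charge +2.
Molecular formula: [C8H17N3]2+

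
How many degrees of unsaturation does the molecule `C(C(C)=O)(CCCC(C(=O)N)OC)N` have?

2

Molecular formula from the SMILES: C9H18N2O3.
DoU = (2C + 2 + N − H − X)/2 = (2·9 + 2 + 2 − 18 − 0)/2 = 4/2 = 2.
(Structurally: 0 ring(s) + 2 π bond(s) = 2.)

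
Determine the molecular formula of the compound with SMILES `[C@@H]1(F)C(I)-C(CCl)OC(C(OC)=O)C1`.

C8H11ClFIO3

Heavy atoms from the SMILES: 8 C, 1 Cl, 1 F, 1 I, 3 O.
Implicit hydrogens by atom environment:
  4 × C: 1 H each → 4
  3 × O: no H
  2 × C: 2 H each → 4
  1 × C: 3 H
  1 × C: no H
  1 × Cl: no H
  1 × F: no H
  1 × I: no H
  Total hydrogens = 11.
Molecular formula: C8H11ClFIO3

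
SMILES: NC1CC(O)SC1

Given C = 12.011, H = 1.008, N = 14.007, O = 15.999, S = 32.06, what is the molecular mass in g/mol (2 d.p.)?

119.18

Molecular formula: C4H9NOS.
M = 4×12.011 + 9×1.008 + 1×14.007 + 1×15.999 + 1×32.06 = 119.18 g/mol.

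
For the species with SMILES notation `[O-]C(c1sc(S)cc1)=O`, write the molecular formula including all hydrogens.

C5H3O2S2-

Heavy atoms from the SMILES: 5 C, 2 O, 2 S.
Implicit hydrogens by atom environment:
  2 × C (aromatic): 1 H each → 2
  2 × C (aromatic): no H
  1 × C: no H
  1 × O: no H
  1 × O (charge -1): no H
  1 × S: 1 H
  1 × S (aromatic): no H
  Total hydrogens = 3.
Net charge -1.
Molecular formula: C5H3O2S2-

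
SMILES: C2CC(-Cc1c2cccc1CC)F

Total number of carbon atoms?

The symbol for carbon appears 12 times in the SMILES. Lowercase c denotes aromatic carbon and counts toward C.

12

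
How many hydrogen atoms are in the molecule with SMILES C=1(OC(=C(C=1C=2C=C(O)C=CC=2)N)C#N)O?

8

Hydrogens are implicit in SMILES; fill each atom to its normal valence:
  6 × C (aromatic): no H
  4 × C (aromatic): 1 H each → 4
  2 × O: 1 H each → 2
  1 × C: no H
  1 × N: 2 H
  1 × N: no H
  1 × O (aromatic): no H
  Total hydrogens = 8.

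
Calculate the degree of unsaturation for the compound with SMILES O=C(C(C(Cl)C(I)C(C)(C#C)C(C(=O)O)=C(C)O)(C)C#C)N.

Molecular formula from the SMILES: C15H17ClINO4.
DoU = (2C + 2 + N − H − X)/2 = (2·15 + 2 + 1 − 17 − 2)/2 = 14/2 = 7.
(Structurally: 0 ring(s) + 7 π bond(s) = 7.)

7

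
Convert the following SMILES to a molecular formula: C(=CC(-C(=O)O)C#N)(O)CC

C7H9NO3

Heavy atoms from the SMILES: 7 C, 1 N, 3 O.
Implicit hydrogens by atom environment:
  3 × C: no H
  2 × C: 1 H each → 2
  2 × O: 1 H each → 2
  1 × C: 3 H
  1 × C: 2 H
  1 × N: no H
  1 × O: no H
  Total hydrogens = 9.
Molecular formula: C7H9NO3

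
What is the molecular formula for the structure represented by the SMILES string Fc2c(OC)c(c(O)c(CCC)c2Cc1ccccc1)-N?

C17H20FNO2

Heavy atoms from the SMILES: 17 C, 1 F, 1 N, 2 O.
Implicit hydrogens by atom environment:
  7 × C (aromatic): no H
  5 × C (aromatic): 1 H each → 5
  3 × C: 2 H each → 6
  2 × C: 3 H each → 6
  1 × F: no H
  1 × N: 2 H
  1 × O: 1 H
  1 × O: no H
  Total hydrogens = 20.
Molecular formula: C17H20FNO2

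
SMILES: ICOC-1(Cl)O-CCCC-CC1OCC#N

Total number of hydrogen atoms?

15

Hydrogens are implicit in SMILES; fill each atom to its normal valence:
  7 × C: 2 H each → 14
  3 × O: no H
  2 × C: no H
  1 × C: 1 H
  1 × Cl: no H
  1 × I: no H
  1 × N: no H
  Total hydrogens = 15.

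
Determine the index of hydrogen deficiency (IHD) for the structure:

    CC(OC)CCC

Molecular formula from the SMILES: C6H14O.
DoU = (2C + 2 + N − H − X)/2 = (2·6 + 2 + 0 − 14 − 0)/2 = 0/2 = 0.
(Structurally: 0 ring(s) + 0 π bond(s) = 0.)

0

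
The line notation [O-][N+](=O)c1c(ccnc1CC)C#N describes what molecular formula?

Heavy atoms from the SMILES: 8 C, 3 N, 2 O.
Implicit hydrogens by atom environment:
  3 × C (aromatic): no H
  2 × C (aromatic): 1 H each → 2
  1 × C: 3 H
  1 × C: 2 H
  1 × C: no H
  1 × N (aromatic): no H
  1 × N: no H
  1 × N (charge +1): no H
  1 × O: no H
  1 × O (charge -1): no H
  Total hydrogens = 7.
Molecular formula: C8H7N3O2

C8H7N3O2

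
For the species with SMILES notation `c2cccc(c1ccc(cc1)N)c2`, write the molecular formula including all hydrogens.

C12H11N

Heavy atoms from the SMILES: 12 C, 1 N.
Implicit hydrogens by atom environment:
  9 × C (aromatic): 1 H each → 9
  3 × C (aromatic): no H
  1 × N: 2 H
  Total hydrogens = 11.
Molecular formula: C12H11N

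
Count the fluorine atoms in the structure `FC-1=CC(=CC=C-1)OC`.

The symbol for fluorine appears 1 time in the SMILES.

1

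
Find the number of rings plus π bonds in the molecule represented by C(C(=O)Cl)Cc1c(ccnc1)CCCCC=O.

6

Molecular formula from the SMILES: C13H16ClNO2.
DoU = (2C + 2 + N − H − X)/2 = (2·13 + 2 + 1 − 16 − 1)/2 = 12/2 = 6.
(Structurally: 1 ring(s) + 5 π bond(s) = 6.)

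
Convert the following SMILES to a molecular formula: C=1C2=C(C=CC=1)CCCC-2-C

Heavy atoms from the SMILES: 11 C.
Implicit hydrogens by atom environment:
  4 × C (aromatic): 1 H each → 4
  3 × C: 2 H each → 6
  2 × C (aromatic): no H
  1 × C: 3 H
  1 × C: 1 H
  Total hydrogens = 14.
Molecular formula: C11H14

C11H14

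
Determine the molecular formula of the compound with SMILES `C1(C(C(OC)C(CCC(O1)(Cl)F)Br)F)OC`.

C9H14BrClF2O3

Heavy atoms from the SMILES: 1 Br, 9 C, 1 Cl, 2 F, 3 O.
Implicit hydrogens by atom environment:
  4 × C: 1 H each → 4
  3 × O: no H
  2 × C: 3 H each → 6
  2 × C: 2 H each → 4
  2 × F: no H
  1 × Br: no H
  1 × C: no H
  1 × Cl: no H
  Total hydrogens = 14.
Molecular formula: C9H14BrClF2O3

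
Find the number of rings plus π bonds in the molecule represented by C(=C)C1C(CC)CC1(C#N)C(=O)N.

Molecular formula from the SMILES: C10H14N2O.
DoU = (2C + 2 + N − H − X)/2 = (2·10 + 2 + 2 − 14 − 0)/2 = 10/2 = 5.
(Structurally: 1 ring(s) + 4 π bond(s) = 5.)

5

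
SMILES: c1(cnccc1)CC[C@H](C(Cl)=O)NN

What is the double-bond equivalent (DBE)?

5

Molecular formula from the SMILES: C9H12ClN3O.
DoU = (2C + 2 + N − H − X)/2 = (2·9 + 2 + 3 − 12 − 1)/2 = 10/2 = 5.
(Structurally: 1 ring(s) + 4 π bond(s) = 5.)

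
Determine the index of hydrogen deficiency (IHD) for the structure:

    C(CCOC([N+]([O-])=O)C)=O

2

Molecular formula from the SMILES: C5H9NO4.
DoU = (2C + 2 + N − H − X)/2 = (2·5 + 2 + 1 − 9 − 0)/2 = 4/2 = 2.
(Structurally: 0 ring(s) + 2 π bond(s) = 2.)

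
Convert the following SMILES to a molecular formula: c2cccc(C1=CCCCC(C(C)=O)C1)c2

Heavy atoms from the SMILES: 15 C, 1 O.
Implicit hydrogens by atom environment:
  5 × C (aromatic): 1 H each → 5
  4 × C: 2 H each → 8
  2 × C: 1 H each → 2
  2 × C: no H
  1 × C: 3 H
  1 × C (aromatic): no H
  1 × O: no H
  Total hydrogens = 18.
Molecular formula: C15H18O

C15H18O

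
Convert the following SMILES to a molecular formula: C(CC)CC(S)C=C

C7H14S

Heavy atoms from the SMILES: 7 C, 1 S.
Implicit hydrogens by atom environment:
  4 × C: 2 H each → 8
  2 × C: 1 H each → 2
  1 × C: 3 H
  1 × S: 1 H
  Total hydrogens = 14.
Molecular formula: C7H14S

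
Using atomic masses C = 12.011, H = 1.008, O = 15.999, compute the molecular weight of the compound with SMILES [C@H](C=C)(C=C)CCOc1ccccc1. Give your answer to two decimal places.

188.27

Molecular formula: C13H16O.
M = 13×12.011 + 16×1.008 + 1×15.999 = 188.27 g/mol.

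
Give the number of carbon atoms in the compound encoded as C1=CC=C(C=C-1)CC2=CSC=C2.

11

The symbol for carbon appears 11 times in the SMILES.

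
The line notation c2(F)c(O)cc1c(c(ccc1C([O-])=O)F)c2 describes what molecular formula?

Heavy atoms from the SMILES: 11 C, 2 F, 3 O.
Implicit hydrogens by atom environment:
  6 × C (aromatic): no H
  4 × C (aromatic): 1 H each → 4
  2 × F: no H
  1 × C: no H
  1 × O: 1 H
  1 × O: no H
  1 × O (charge -1): no H
  Total hydrogens = 5.
Net charge -1.
Molecular formula: C11H5F2O3-

C11H5F2O3-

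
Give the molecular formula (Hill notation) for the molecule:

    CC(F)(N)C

Heavy atoms from the SMILES: 3 C, 1 F, 1 N.
Implicit hydrogens by atom environment:
  2 × C: 3 H each → 6
  1 × C: no H
  1 × F: no H
  1 × N: 2 H
  Total hydrogens = 8.
Molecular formula: C3H8FN

C3H8FN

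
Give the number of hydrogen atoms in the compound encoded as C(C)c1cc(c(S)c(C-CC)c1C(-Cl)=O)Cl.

14

Hydrogens are implicit in SMILES; fill each atom to its normal valence:
  5 × C (aromatic): no H
  3 × C: 2 H each → 6
  2 × C: 3 H each → 6
  2 × Cl: no H
  1 × C (aromatic): 1 H
  1 × C: no H
  1 × O: no H
  1 × S: 1 H
  Total hydrogens = 14.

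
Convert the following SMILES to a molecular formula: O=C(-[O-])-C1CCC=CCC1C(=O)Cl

C9H10ClO3-

Heavy atoms from the SMILES: 9 C, 1 Cl, 3 O.
Implicit hydrogens by atom environment:
  4 × C: 1 H each → 4
  3 × C: 2 H each → 6
  2 × C: no H
  2 × O: no H
  1 × Cl: no H
  1 × O (charge -1): no H
  Total hydrogens = 10.
Net charge -1.
Molecular formula: C9H10ClO3-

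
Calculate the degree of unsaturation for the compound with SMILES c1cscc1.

3

Molecular formula from the SMILES: C4H4S.
DoU = (2C + 2 + N − H − X)/2 = (2·4 + 2 + 0 − 4 − 0)/2 = 6/2 = 3.
(Structurally: 1 ring(s) + 2 π bond(s) = 3.)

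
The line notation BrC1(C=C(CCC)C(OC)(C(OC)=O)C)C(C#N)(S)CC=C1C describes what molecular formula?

C17H24BrNO3S

Heavy atoms from the SMILES: 1 Br, 17 C, 1 N, 3 O, 1 S.
Implicit hydrogens by atom environment:
  7 × C: no H
  5 × C: 3 H each → 15
  3 × C: 2 H each → 6
  3 × O: no H
  2 × C: 1 H each → 2
  1 × Br: no H
  1 × N: no H
  1 × S: 1 H
  Total hydrogens = 24.
Molecular formula: C17H24BrNO3S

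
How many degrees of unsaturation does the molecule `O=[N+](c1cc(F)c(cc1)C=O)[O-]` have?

Molecular formula from the SMILES: C7H4FNO3.
DoU = (2C + 2 + N − H − X)/2 = (2·7 + 2 + 1 − 4 − 1)/2 = 12/2 = 6.
(Structurally: 1 ring(s) + 5 π bond(s) = 6.)

6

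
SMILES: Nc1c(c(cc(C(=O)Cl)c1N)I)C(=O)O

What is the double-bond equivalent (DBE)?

Molecular formula from the SMILES: C8H6ClIN2O3.
DoU = (2C + 2 + N − H − X)/2 = (2·8 + 2 + 2 − 6 − 2)/2 = 12/2 = 6.
(Structurally: 1 ring(s) + 5 π bond(s) = 6.)

6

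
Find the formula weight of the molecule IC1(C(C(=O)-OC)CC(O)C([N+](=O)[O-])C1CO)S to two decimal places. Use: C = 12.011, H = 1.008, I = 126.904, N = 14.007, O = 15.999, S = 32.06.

Molecular formula: C9H14INO6S.
M = 9×12.011 + 14×1.008 + 1×126.904 + 1×14.007 + 6×15.999 + 1×32.06 = 391.18 g/mol.

391.18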